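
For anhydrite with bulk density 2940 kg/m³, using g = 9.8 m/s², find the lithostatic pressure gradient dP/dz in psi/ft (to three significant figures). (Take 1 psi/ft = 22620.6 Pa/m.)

1.27 psi/ft

dP/dz = ρg = 2940 kg/m³ × 9.8 m/s² = 28812 Pa/m
= 28812 Pa/m × (1 psi/ft / 22621 Pa/m) = 1.2737 psi/ft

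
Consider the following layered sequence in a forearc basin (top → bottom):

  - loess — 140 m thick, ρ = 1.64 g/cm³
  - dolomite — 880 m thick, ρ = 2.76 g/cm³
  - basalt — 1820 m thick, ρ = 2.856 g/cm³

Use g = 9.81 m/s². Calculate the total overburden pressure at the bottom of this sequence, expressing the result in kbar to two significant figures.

0.77 kbar

loess: 1640 kg/m³ × 9.81 m/s² × 140 m = 2.252×10^6 Pa = 0.02252 kbar
dolomite: 2760 kg/m³ × 9.81 m/s² × 880 m = 2.383×10^7 Pa = 0.2383 kbar
basalt: 2856 kg/m³ × 9.81 m/s² × 1820 m = 5.099×10^7 Pa = 0.5099 kbar
Total = 0.02252 + 0.2383 + 0.5099 = 0.77070 kbar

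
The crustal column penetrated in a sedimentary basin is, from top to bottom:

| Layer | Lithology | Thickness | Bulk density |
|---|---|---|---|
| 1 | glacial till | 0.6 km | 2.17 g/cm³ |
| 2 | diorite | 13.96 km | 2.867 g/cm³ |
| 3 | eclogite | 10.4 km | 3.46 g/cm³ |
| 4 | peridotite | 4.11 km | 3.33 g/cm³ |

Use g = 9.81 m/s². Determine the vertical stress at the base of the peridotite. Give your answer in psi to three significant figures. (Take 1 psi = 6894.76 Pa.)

129000 psi

glacial till: 2170 kg/m³ × 9.81 m/s² × 600 m = 1.277×10^7 Pa = 1853 psi
diorite: 2867 kg/m³ × 9.81 m/s² × 13960 m = 3.926×10^8 Pa = 56946 psi
eclogite: 3460 kg/m³ × 9.81 m/s² × 10400 m = 3.530×10^8 Pa = 51199 psi
peridotite: 3330 kg/m³ × 9.81 m/s² × 4110 m = 1.343×10^8 Pa = 19473 psi
Total = 1853 + 56946 + 51199 + 19473 = 1.2947×10^5 psi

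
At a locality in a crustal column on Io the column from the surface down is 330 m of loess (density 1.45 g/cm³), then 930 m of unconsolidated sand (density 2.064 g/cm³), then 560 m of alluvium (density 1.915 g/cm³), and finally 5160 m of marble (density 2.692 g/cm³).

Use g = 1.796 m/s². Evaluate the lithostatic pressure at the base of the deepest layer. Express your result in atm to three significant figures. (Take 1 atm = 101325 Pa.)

loess: 1450 kg/m³ × 1.796 m/s² × 330 m = 8.594×10^5 Pa = 8.481 atm
unconsolidated sand: 2064 kg/m³ × 1.796 m/s² × 930 m = 3.447×10^6 Pa = 34.02 atm
alluvium: 1915 kg/m³ × 1.796 m/s² × 560 m = 1.926×10^6 Pa = 19.01 atm
marble: 2692 kg/m³ × 1.796 m/s² × 5160 m = 2.495×10^7 Pa = 246.2 atm
Total = 8.481 + 34.02 + 19.01 + 246.2 = 307.73 atm

308 atm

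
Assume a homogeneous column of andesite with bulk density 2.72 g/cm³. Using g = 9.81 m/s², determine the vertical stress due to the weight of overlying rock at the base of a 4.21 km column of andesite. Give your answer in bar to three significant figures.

1120 bar

andesite: 2720 kg/m³ × 9.81 m/s² × 4210 m = 1.123×10^8 Pa = 1123 bar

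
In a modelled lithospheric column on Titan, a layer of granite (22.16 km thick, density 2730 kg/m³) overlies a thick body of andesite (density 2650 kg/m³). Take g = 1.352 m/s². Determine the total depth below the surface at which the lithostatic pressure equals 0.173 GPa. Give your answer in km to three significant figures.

Pressure at base of upper layers: 2730×1.352×22160 = 8.179×10^7 Pa = 0.08179 GPa
Remaining pressure to be supplied by andesite: 1.730×10^8 − 8.179×10^7 = 9.121×10^7 Pa
Additional depth in andesite = 9.121×10^7 Pa / (2650 kg/m³ × 1.352 m/s²) = 25457 m
Total depth = 22160 m + 25457 m = 47617 m
= 47.617 km

47.6 km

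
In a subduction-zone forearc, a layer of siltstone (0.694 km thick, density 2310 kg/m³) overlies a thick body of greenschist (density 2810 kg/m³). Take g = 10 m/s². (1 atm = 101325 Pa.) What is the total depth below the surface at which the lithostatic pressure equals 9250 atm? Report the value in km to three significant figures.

Pressure at base of upper layers: 2310×10×694 = 1.603×10^7 Pa = 158.2 atm
Remaining pressure to be supplied by greenschist: 9.373×10^8 − 1.603×10^7 = 9.212×10^8 Pa
Additional depth in greenschist = 9.212×10^8 Pa / (2810 kg/m³ × 10 m/s²) = 32784 m
Total depth = 694 m + 32784 m = 33478 m
= 33.478 km

33.5 km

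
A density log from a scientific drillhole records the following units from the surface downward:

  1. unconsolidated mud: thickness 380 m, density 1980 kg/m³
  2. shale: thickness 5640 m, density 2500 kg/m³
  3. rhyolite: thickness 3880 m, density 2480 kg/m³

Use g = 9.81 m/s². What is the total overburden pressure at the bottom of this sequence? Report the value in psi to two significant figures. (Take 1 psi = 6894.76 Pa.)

unconsolidated mud: 1980 kg/m³ × 9.81 m/s² × 380 m = 7.381×10^6 Pa = 1071 psi
shale: 2500 kg/m³ × 9.81 m/s² × 5640 m = 1.383×10^8 Pa = 20062 psi
rhyolite: 2480 kg/m³ × 9.81 m/s² × 3880 m = 9.440×10^7 Pa = 13691 psi
Total = 1071 + 20062 + 13691 = 34823 psi

35000 psi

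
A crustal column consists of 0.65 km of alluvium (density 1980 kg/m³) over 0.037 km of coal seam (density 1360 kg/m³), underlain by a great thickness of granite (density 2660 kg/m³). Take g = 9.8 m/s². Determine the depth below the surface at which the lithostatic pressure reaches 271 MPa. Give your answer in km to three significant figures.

Pressure at base of upper layers: 1980×9.8×650 + 1360×9.8×37 = 1.311×10^7 Pa = 13.11 MPa
Remaining pressure to be supplied by granite: 2.710×10^8 − 1.311×10^7 = 2.579×10^8 Pa
Additional depth in granite = 2.579×10^8 Pa / (2660 kg/m³ × 9.8 m/s²) = 9893.1 m
Total depth = 687 m + 9893.1 m = 10580 m
= 10.580 km

10.6 km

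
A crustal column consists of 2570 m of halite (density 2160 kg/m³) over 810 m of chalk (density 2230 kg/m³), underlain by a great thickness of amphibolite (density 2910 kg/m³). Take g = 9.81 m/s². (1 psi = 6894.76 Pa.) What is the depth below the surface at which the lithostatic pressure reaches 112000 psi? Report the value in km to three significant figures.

Pressure at base of upper layers: 2160×9.81×2570 + 2230×9.81×810 = 7.218×10^7 Pa = 10468 psi
Remaining pressure to be supplied by amphibolite: 7.722×10^8 − 7.218×10^7 = 7.000×10^8 Pa
Additional depth in amphibolite = 7.000×10^8 Pa / (2910 kg/m³ × 9.81 m/s²) = 24522 m
Total depth = 3380 m + 24522 m = 27902 m
= 27.902 km

27.9 km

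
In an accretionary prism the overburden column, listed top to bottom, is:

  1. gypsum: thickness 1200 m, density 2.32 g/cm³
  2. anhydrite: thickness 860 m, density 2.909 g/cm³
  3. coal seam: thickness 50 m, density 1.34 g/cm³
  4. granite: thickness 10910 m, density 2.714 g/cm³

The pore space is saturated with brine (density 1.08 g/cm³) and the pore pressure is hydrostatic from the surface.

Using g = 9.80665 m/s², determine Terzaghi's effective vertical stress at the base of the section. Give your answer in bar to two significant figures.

Overburden (lithostatic) stress σ_v:
gypsum: 2320 kg/m³ × 9.80665 m/s² × 1200 m = 2.730×10^7 Pa = 27.30 MPa
anhydrite: 2909 kg/m³ × 9.80665 m/s² × 860 m = 2.453×10^7 Pa = 24.53 MPa
coal seam: 1340 kg/m³ × 9.80665 m/s² × 50 m = 6.570×10^5 Pa = 0.6570 MPa
granite: 2714 kg/m³ × 9.80665 m/s² × 10910 m = 2.904×10^8 Pa = 290.4 MPa
Total = 27.30 + 24.53 + 0.6570 + 290.4 = 342.86 MPa
Pore pressure P_p = 1080 kg/m³ × 9.80665 m/s² × 13020 m = 1.379×10^8 Pa = 137.9 MPa
Effective stress σ' = σ_v − P_p = 342.9 − 137.9 = 204.97 MPa = 2049.7 bar

2000 bar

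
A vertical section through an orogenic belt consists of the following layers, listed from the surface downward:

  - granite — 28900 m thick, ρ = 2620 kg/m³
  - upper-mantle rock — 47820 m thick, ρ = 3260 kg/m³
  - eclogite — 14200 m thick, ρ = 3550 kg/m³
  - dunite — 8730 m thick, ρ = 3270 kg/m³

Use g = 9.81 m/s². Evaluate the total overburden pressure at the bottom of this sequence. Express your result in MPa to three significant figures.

granite: 2620 kg/m³ × 9.81 m/s² × 28900 m = 7.428×10^8 Pa = 742.8 MPa
upper-mantle rock: 3260 kg/m³ × 9.81 m/s² × 47820 m = 1.529×10^9 Pa = 1529 MPa
eclogite: 3550 kg/m³ × 9.81 m/s² × 14200 m = 4.945×10^8 Pa = 494.5 MPa
dunite: 3270 kg/m³ × 9.81 m/s² × 8730 m = 2.800×10^8 Pa = 280.0 MPa
Total = 742.8 + 1529 + 494.5 + 280.0 = 3046.7 MPa

3050 MPa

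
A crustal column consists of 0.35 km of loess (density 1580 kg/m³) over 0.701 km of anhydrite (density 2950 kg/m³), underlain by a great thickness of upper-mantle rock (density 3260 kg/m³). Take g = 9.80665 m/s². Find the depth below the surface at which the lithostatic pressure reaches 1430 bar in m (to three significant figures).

4720 m

Pressure at base of upper layers: 1580×9.80665×350 + 2950×9.80665×701 = 2.570×10^7 Pa = 257.0 bar
Remaining pressure to be supplied by upper-mantle rock: 1.430×10^8 − 2.570×10^7 = 1.173×10^8 Pa
Additional depth in upper-mantle rock = 1.173×10^8 Pa / (3260 kg/m³ × 9.80665 m/s²) = 3669.0 m
Total depth = 1051 m + 3669.0 m = 4720.0 m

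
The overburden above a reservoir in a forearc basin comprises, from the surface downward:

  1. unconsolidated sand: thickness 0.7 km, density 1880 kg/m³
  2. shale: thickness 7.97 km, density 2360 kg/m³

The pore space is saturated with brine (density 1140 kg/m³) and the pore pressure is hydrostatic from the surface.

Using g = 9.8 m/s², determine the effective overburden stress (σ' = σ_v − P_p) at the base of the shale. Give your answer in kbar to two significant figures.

1.0 kbar

Overburden (lithostatic) stress σ_v:
unconsolidated sand: 1880 kg/m³ × 9.8 m/s² × 700 m = 1.290×10^7 Pa = 12.90 MPa
shale: 2360 kg/m³ × 9.8 m/s² × 7970 m = 1.843×10^8 Pa = 184.3 MPa
Total = 12.90 + 184.3 = 197.23 MPa
Pore pressure P_p = 1140 kg/m³ × 9.8 m/s² × 8670 m = 9.686×10^7 Pa = 96.86 MPa
Effective stress σ' = σ_v − P_p = 197.2 − 96.86 = 100.37 MPa = 1.0037 kbar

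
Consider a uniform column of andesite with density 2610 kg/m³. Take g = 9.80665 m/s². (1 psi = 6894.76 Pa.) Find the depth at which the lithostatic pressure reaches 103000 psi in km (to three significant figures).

27.7 km

h = P/(ρg) = 103000 psi / (2610 kg/m³ × 9.80665 m/s²) = 7.102×10^8 Pa / 25595 Pa/m = 27746 m
= 27.746 km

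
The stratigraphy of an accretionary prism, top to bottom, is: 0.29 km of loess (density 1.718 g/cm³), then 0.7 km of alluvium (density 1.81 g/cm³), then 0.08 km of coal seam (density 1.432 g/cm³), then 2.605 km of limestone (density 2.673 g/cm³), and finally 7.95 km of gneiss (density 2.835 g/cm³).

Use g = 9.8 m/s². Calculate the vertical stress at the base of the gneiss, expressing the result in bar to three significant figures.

3080 bar

loess: 1718 kg/m³ × 9.8 m/s² × 290 m = 4.883×10^6 Pa = 48.83 bar
alluvium: 1810 kg/m³ × 9.8 m/s² × 700 m = 1.242×10^7 Pa = 124.2 bar
coal seam: 1432 kg/m³ × 9.8 m/s² × 80 m = 1.123×10^6 Pa = 11.23 bar
limestone: 2673 kg/m³ × 9.8 m/s² × 2605 m = 6.824×10^7 Pa = 682.4 bar
gneiss: 2835 kg/m³ × 9.8 m/s² × 7950 m = 2.209×10^8 Pa = 2209 bar
Total = 48.83 + 124.2 + 11.23 + 682.4 + 2209 = 3075.4 bar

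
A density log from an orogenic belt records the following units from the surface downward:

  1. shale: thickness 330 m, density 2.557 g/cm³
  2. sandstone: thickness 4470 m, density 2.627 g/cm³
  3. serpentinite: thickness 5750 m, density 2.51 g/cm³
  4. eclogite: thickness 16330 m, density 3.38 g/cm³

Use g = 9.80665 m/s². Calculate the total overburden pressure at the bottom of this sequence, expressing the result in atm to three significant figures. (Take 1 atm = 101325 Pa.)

shale: 2557 kg/m³ × 9.80665 m/s² × 330 m = 8.275×10^6 Pa = 81.67 atm
sandstone: 2627 kg/m³ × 9.80665 m/s² × 4470 m = 1.152×10^8 Pa = 1137 atm
serpentinite: 2510 kg/m³ × 9.80665 m/s² × 5750 m = 1.415×10^8 Pa = 1397 atm
eclogite: 3380 kg/m³ × 9.80665 m/s² × 16330 m = 5.413×10^8 Pa = 5342 atm
Total = 81.67 + 1137 + 1397 + 5342 = 7957.0 atm

7960 atm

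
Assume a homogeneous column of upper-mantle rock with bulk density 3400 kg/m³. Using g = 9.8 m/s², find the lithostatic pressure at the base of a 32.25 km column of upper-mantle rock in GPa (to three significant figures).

1.07 GPa

upper-mantle rock: 3400 kg/m³ × 9.8 m/s² × 32250 m = 1.075×10^9 Pa = 1.075 GPa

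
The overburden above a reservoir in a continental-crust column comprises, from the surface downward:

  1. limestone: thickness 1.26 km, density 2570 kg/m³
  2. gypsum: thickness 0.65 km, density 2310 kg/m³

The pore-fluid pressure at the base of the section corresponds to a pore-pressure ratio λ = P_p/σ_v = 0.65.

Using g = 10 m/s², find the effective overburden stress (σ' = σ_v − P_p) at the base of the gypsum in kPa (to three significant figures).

16600 kPa

Overburden (lithostatic) stress σ_v:
limestone: 2570 kg/m³ × 10 m/s² × 1260 m = 3.238×10^7 Pa = 32.38 MPa
gypsum: 2310 kg/m³ × 10 m/s² × 650 m = 1.502×10^7 Pa = 15.02 MPa
Total = 32.38 + 15.02 = 47.397 MPa
Pore pressure P_p = λ·σ_v = 0.65 × 47.40 MPa = 30.81 MPa
Effective stress σ' = σ_v − P_p = 47.40 − 30.81 = 16.589 MPa = 16589 kPa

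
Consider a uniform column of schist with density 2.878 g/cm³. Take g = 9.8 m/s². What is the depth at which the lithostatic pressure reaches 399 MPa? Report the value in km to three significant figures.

h = P/(ρg) = 399 MPa / (2878 kg/m³ × 9.8 m/s²) = 3.990×10^8 Pa / 28204 Pa/m = 14147 m
= 14.147 km

14.1 km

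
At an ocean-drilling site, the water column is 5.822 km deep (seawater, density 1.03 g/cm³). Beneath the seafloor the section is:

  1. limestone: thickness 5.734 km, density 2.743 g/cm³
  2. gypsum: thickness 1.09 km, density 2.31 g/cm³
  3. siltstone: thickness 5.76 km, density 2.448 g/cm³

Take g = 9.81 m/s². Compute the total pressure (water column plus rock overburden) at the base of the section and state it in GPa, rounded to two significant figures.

seawater: 1030 kg/m³ × 9.81 m/s² × 5822 m = 5.883×10^7 Pa = 0.05883 GPa
limestone: 2743 kg/m³ × 9.81 m/s² × 5734 m = 1.543×10^8 Pa = 0.1543 GPa
gypsum: 2310 kg/m³ × 9.81 m/s² × 1090 m = 2.470×10^7 Pa = 0.02470 GPa
siltstone: 2448 kg/m³ × 9.81 m/s² × 5760 m = 1.383×10^8 Pa = 0.1383 GPa
Total = 0.05883 + 0.1543 + 0.02470 + 0.1383 = 0.37615 GPa

0.38 GPa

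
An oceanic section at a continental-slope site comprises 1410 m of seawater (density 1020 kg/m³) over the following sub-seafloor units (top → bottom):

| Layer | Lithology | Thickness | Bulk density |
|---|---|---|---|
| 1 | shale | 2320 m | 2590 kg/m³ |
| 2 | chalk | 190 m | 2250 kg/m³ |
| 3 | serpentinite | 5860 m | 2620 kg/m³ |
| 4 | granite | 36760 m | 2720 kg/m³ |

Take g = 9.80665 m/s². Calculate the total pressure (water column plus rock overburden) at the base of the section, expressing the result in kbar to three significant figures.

12.1 kbar

seawater: 1020 kg/m³ × 9.80665 m/s² × 1410 m = 1.410×10^7 Pa = 0.1410 kbar
shale: 2590 kg/m³ × 9.80665 m/s² × 2320 m = 5.893×10^7 Pa = 0.5893 kbar
chalk: 2250 kg/m³ × 9.80665 m/s² × 190 m = 4.192×10^6 Pa = 0.04192 kbar
serpentinite: 2620 kg/m³ × 9.80665 m/s² × 5860 m = 1.506×10^8 Pa = 1.506 kbar
granite: 2720 kg/m³ × 9.80665 m/s² × 36760 m = 9.805×10^8 Pa = 9.805 kbar
Total = 0.1410 + 0.5893 + 0.04192 + 1.506 + 9.805 = 12.083 kbar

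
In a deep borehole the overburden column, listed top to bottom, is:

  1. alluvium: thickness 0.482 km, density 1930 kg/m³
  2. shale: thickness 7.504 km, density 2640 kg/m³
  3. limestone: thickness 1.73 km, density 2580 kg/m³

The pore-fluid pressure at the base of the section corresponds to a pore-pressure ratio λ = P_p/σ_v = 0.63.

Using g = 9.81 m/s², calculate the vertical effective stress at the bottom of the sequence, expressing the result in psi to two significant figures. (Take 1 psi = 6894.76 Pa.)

Overburden (lithostatic) stress σ_v:
alluvium: 1930 kg/m³ × 9.81 m/s² × 482 m = 9.126×10^6 Pa = 9.126 MPa
shale: 2640 kg/m³ × 9.81 m/s² × 7504 m = 1.943×10^8 Pa = 194.3 MPa
limestone: 2580 kg/m³ × 9.81 m/s² × 1730 m = 4.379×10^7 Pa = 43.79 MPa
Total = 9.126 + 194.3 + 43.79 = 247.25 MPa
Pore pressure P_p = λ·σ_v = 0.63 × 247.3 MPa = 155.8 MPa
Effective stress σ' = σ_v − P_p = 247.3 − 155.8 = 91.484 MPa = 13269 psi

13000 psi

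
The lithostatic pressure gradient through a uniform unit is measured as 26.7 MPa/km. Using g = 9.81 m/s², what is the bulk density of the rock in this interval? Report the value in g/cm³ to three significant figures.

ρ = (dP/dz)/g = 26.7 MPa/km / 9.81 m/s² = 26700 Pa/m / 9.81 m/s² = 2721.7 kg/m³
= 2.722 g/cm³

2.72 g/cm³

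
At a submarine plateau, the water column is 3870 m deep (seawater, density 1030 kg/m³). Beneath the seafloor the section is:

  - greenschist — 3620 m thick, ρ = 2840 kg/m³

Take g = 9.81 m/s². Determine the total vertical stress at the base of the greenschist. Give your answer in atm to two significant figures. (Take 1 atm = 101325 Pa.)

seawater: 1030 kg/m³ × 9.81 m/s² × 3870 m = 3.910×10^7 Pa = 385.9 atm
greenschist: 2840 kg/m³ × 9.81 m/s² × 3620 m = 1.009×10^8 Pa = 995.4 atm
Total = 385.9 + 995.4 = 1381.3 atm

1400 atm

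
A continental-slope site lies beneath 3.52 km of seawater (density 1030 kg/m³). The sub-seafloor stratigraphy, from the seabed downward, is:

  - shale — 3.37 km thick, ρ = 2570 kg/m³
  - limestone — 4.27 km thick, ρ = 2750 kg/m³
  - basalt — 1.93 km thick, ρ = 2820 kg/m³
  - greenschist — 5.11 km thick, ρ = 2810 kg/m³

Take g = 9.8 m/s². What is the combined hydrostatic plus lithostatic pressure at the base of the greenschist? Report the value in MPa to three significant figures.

seawater: 1030 kg/m³ × 9.8 m/s² × 3520 m = 3.553×10^7 Pa = 35.53 MPa
shale: 2570 kg/m³ × 9.8 m/s² × 3370 m = 8.488×10^7 Pa = 84.88 MPa
limestone: 2750 kg/m³ × 9.8 m/s² × 4270 m = 1.151×10^8 Pa = 115.1 MPa
basalt: 2820 kg/m³ × 9.8 m/s² × 1930 m = 5.334×10^7 Pa = 53.34 MPa
greenschist: 2810 kg/m³ × 9.8 m/s² × 5110 m = 1.407×10^8 Pa = 140.7 MPa
Total = 35.53 + 84.88 + 115.1 + 53.34 + 140.7 = 429.54 MPa

430 MPa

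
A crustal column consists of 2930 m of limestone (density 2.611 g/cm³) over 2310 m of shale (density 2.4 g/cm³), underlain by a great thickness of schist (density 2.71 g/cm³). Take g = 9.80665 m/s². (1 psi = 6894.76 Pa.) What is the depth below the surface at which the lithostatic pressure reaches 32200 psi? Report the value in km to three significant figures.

8.73 km

Pressure at base of upper layers: 2611×9.80665×2930 + 2400×9.80665×2310 = 1.294×10^8 Pa = 18767 psi
Remaining pressure to be supplied by schist: 2.220×10^8 − 1.294×10^8 = 9.262×10^7 Pa
Additional depth in schist = 9.262×10^7 Pa / (2710 kg/m³ × 9.80665 m/s²) = 3485.1 m
Total depth = 5240 m + 3485.1 m = 8725.1 m
= 8.7251 km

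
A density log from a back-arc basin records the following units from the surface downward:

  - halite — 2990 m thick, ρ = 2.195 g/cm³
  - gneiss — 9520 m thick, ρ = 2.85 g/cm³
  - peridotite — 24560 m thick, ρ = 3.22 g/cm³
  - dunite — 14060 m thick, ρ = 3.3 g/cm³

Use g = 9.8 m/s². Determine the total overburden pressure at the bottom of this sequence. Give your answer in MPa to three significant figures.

halite: 2195 kg/m³ × 9.8 m/s² × 2990 m = 6.432×10^7 Pa = 64.32 MPa
gneiss: 2850 kg/m³ × 9.8 m/s² × 9520 m = 2.659×10^8 Pa = 265.9 MPa
peridotite: 3220 kg/m³ × 9.8 m/s² × 24560 m = 7.750×10^8 Pa = 775.0 MPa
dunite: 3300 kg/m³ × 9.8 m/s² × 14060 m = 4.547×10^8 Pa = 454.7 MPa
Total = 64.32 + 265.9 + 775.0 + 454.7 = 1559.9 MPa

1560 MPa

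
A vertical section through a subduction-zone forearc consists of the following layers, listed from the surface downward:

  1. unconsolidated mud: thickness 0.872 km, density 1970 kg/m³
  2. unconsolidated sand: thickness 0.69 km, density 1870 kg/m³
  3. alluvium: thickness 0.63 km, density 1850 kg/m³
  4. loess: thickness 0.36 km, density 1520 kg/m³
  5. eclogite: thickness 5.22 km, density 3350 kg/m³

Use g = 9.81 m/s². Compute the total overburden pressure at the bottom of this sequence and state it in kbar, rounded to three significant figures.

unconsolidated mud: 1970 kg/m³ × 9.81 m/s² × 872 m = 1.685×10^7 Pa = 0.1685 kbar
unconsolidated sand: 1870 kg/m³ × 9.81 m/s² × 690 m = 1.266×10^7 Pa = 0.1266 kbar
alluvium: 1850 kg/m³ × 9.81 m/s² × 630 m = 1.143×10^7 Pa = 0.1143 kbar
loess: 1520 kg/m³ × 9.81 m/s² × 360 m = 5.368×10^6 Pa = 0.05368 kbar
eclogite: 3350 kg/m³ × 9.81 m/s² × 5220 m = 1.715×10^8 Pa = 1.715 kbar
Total = 0.1685 + 0.1266 + 0.1143 + 0.05368 + 1.715 = 2.1786 kbar

2.18 kbar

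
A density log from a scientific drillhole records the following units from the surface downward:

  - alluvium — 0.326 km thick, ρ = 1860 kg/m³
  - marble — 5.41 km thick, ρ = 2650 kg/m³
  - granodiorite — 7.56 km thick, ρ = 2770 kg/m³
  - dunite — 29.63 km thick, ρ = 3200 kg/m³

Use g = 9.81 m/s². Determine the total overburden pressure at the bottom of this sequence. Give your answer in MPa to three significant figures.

alluvium: 1860 kg/m³ × 9.81 m/s² × 326 m = 5.948×10^6 Pa = 5.948 MPa
marble: 2650 kg/m³ × 9.81 m/s² × 5410 m = 1.406×10^8 Pa = 140.6 MPa
granodiorite: 2770 kg/m³ × 9.81 m/s² × 7560 m = 2.054×10^8 Pa = 205.4 MPa
dunite: 3200 kg/m³ × 9.81 m/s² × 29630 m = 9.301×10^8 Pa = 930.1 MPa
Total = 5.948 + 140.6 + 205.4 + 930.1 = 1282.2 MPa

1280 MPa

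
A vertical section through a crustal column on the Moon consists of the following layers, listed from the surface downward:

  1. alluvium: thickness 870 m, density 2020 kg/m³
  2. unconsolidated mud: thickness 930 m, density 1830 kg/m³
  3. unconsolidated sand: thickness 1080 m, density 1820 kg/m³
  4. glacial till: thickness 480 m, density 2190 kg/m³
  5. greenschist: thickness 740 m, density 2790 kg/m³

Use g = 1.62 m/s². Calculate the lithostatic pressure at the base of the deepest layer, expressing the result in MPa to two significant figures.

14 MPa

alluvium: 2020 kg/m³ × 1.62 m/s² × 870 m = 2.847×10^6 Pa = 2.847 MPa
unconsolidated mud: 1830 kg/m³ × 1.62 m/s² × 930 m = 2.757×10^6 Pa = 2.757 MPa
unconsolidated sand: 1820 kg/m³ × 1.62 m/s² × 1080 m = 3.184×10^6 Pa = 3.184 MPa
glacial till: 2190 kg/m³ × 1.62 m/s² × 480 m = 1.703×10^6 Pa = 1.703 MPa
greenschist: 2790 kg/m³ × 1.62 m/s² × 740 m = 3.345×10^6 Pa = 3.345 MPa
Total = 2.847 + 2.757 + 3.184 + 1.703 + 3.345 = 13.836 MPa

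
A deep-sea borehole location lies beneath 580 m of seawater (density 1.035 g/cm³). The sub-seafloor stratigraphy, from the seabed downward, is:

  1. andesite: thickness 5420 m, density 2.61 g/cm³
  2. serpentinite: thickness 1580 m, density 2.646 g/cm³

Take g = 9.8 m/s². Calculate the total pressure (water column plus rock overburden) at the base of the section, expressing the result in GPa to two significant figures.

seawater: 1035 kg/m³ × 9.8 m/s² × 580 m = 5.883×10^6 Pa = 5.883×10^-3 GPa
andesite: 2610 kg/m³ × 9.8 m/s² × 5420 m = 1.386×10^8 Pa = 0.1386 GPa
serpentinite: 2646 kg/m³ × 9.8 m/s² × 1580 m = 4.097×10^7 Pa = 0.04097 GPa
Total = 5.883×10^-3 + 0.1386 + 0.04097 = 0.18549 GPa

0.19 GPa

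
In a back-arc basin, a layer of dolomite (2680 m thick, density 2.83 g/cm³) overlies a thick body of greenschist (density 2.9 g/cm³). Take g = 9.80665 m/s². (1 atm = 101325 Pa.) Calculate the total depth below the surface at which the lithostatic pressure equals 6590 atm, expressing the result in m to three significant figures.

Pressure at base of upper layers: 2830×9.80665×2680 = 7.438×10^7 Pa = 734.0 atm
Remaining pressure to be supplied by greenschist: 6.677×10^8 − 7.438×10^7 = 5.934×10^8 Pa
Additional depth in greenschist = 5.934×10^8 Pa / (2900 kg/m³ × 9.80665 m/s²) = 20864 m
Total depth = 2680 m + 20864 m = 23544 m

23500 m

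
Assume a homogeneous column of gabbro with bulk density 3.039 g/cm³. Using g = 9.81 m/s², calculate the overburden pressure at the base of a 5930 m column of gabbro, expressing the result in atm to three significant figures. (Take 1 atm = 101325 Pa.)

gabbro: 3039 kg/m³ × 9.81 m/s² × 5930 m = 1.768×10^8 Pa = 1745 atm

1740 atm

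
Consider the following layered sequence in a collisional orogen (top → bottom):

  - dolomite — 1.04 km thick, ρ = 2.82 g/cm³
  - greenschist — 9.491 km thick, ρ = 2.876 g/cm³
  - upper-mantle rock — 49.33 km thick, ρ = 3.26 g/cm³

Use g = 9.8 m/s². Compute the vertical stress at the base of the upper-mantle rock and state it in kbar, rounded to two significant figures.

19 kbar

dolomite: 2820 kg/m³ × 9.8 m/s² × 1040 m = 2.874×10^7 Pa = 0.2874 kbar
greenschist: 2876 kg/m³ × 9.8 m/s² × 9491 m = 2.675×10^8 Pa = 2.675 kbar
upper-mantle rock: 3260 kg/m³ × 9.8 m/s² × 49330 m = 1.576×10^9 Pa = 15.76 kbar
Total = 0.2874 + 2.675 + 15.76 = 18.722 kbar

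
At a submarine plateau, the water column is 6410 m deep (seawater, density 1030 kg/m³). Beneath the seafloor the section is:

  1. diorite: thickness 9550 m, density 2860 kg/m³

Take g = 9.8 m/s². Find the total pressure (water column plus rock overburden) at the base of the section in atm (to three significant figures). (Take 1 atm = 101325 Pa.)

seawater: 1030 kg/m³ × 9.8 m/s² × 6410 m = 6.470×10^7 Pa = 638.6 atm
diorite: 2860 kg/m³ × 9.8 m/s² × 9550 m = 2.677×10^8 Pa = 2642 atm
Total = 638.6 + 2642 = 3280.2 atm

3280 atm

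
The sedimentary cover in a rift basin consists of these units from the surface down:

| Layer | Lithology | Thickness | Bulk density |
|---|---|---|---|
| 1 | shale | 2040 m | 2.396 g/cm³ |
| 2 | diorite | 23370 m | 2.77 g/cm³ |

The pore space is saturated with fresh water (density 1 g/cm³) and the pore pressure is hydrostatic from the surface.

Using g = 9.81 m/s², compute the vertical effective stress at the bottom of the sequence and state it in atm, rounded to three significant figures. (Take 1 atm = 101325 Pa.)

Overburden (lithostatic) stress σ_v:
shale: 2396 kg/m³ × 9.81 m/s² × 2040 m = 4.795×10^7 Pa = 47.95 MPa
diorite: 2770 kg/m³ × 9.81 m/s² × 23370 m = 6.350×10^8 Pa = 635.0 MPa
Total = 47.95 + 635.0 = 683.00 MPa
Pore pressure P_p = 1000 kg/m³ × 9.81 m/s² × 25410 m = 2.493×10^8 Pa = 249.3 MPa
Effective stress σ' = σ_v − P_p = 683.0 − 249.3 = 433.73 MPa = 4280.6 atm

4280 atm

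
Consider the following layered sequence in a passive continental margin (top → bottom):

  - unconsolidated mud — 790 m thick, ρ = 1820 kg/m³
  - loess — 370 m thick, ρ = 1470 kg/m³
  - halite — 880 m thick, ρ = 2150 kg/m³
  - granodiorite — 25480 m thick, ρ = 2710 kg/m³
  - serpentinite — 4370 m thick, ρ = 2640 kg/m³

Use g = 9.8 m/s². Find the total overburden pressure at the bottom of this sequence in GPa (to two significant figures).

unconsolidated mud: 1820 kg/m³ × 9.8 m/s² × 790 m = 1.409×10^7 Pa = 0.01409 GPa
loess: 1470 kg/m³ × 9.8 m/s² × 370 m = 5.330×10^6 Pa = 5.330×10^-3 GPa
halite: 2150 kg/m³ × 9.8 m/s² × 880 m = 1.854×10^7 Pa = 0.01854 GPa
granodiorite: 2710 kg/m³ × 9.8 m/s² × 25480 m = 6.767×10^8 Pa = 0.6767 GPa
serpentinite: 2640 kg/m³ × 9.8 m/s² × 4370 m = 1.131×10^8 Pa = 0.1131 GPa
Total = 0.01409 + 5.330×10^-3 + 0.01854 + 0.6767 + 0.1131 = 0.82772 GPa

0.83 GPa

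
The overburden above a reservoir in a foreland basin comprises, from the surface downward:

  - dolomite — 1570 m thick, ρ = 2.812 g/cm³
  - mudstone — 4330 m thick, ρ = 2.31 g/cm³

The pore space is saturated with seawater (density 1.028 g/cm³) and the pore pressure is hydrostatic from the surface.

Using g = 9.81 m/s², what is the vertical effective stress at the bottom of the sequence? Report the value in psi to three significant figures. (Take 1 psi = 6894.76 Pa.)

Overburden (lithostatic) stress σ_v:
dolomite: 2812 kg/m³ × 9.81 m/s² × 1570 m = 4.331×10^7 Pa = 43.31 MPa
mudstone: 2310 kg/m³ × 9.81 m/s² × 4330 m = 9.812×10^7 Pa = 98.12 MPa
Total = 43.31 + 98.12 = 141.43 MPa
Pore pressure P_p = 1028 kg/m³ × 9.81 m/s² × 5900 m = 5.950×10^7 Pa = 59.50 MPa
Effective stress σ' = σ_v − P_p = 141.4 − 59.50 = 81.933 MPa = 11883 psi

11900 psi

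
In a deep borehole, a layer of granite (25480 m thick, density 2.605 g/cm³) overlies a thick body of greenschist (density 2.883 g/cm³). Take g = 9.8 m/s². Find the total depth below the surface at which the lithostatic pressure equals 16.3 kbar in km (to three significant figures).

Pressure at base of upper layers: 2605×9.8×25480 = 6.505×10^8 Pa = 6.505 kbar
Remaining pressure to be supplied by greenschist: 1.630×10^9 − 6.505×10^8 = 9.795×10^8 Pa
Additional depth in greenschist = 9.795×10^8 Pa / (2883 kg/m³ × 9.8 m/s²) = 34669 m
Total depth = 25480 m + 34669 m = 60149 m
= 60.149 km

60.1 km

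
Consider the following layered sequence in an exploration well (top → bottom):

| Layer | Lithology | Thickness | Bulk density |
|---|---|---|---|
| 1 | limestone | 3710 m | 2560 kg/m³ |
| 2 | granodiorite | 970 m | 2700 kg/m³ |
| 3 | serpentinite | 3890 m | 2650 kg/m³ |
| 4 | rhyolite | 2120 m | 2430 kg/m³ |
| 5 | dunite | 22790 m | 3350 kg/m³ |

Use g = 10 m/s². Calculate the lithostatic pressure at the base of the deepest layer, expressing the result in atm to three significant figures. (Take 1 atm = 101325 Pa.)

10300 atm

limestone: 2560 kg/m³ × 10 m/s² × 3710 m = 9.498×10^7 Pa = 937.3 atm
granodiorite: 2700 kg/m³ × 10 m/s² × 970 m = 2.619×10^7 Pa = 258.5 atm
serpentinite: 2650 kg/m³ × 10 m/s² × 3890 m = 1.031×10^8 Pa = 1017 atm
rhyolite: 2430 kg/m³ × 10 m/s² × 2120 m = 5.152×10^7 Pa = 508.4 atm
dunite: 3350 kg/m³ × 10 m/s² × 22790 m = 7.635×10^8 Pa = 7535 atm
Total = 937.3 + 258.5 + 1017 + 508.4 + 7535 = 10256 atm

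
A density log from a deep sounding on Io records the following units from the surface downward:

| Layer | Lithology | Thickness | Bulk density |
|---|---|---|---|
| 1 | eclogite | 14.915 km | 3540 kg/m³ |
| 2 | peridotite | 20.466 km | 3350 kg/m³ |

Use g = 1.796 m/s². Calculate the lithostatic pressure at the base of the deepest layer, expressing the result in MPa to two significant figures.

220 MPa

eclogite: 3540 kg/m³ × 1.796 m/s² × 14915 m = 9.483×10^7 Pa = 94.83 MPa
peridotite: 3350 kg/m³ × 1.796 m/s² × 20466 m = 1.231×10^8 Pa = 123.1 MPa
Total = 94.83 + 123.1 = 217.96 MPa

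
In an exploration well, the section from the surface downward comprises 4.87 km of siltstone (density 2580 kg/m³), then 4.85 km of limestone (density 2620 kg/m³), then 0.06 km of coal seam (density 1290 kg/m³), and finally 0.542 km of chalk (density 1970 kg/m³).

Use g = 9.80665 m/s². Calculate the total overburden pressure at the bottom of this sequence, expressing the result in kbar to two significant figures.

siltstone: 2580 kg/m³ × 9.80665 m/s² × 4870 m = 1.232×10^8 Pa = 1.232 kbar
limestone: 2620 kg/m³ × 9.80665 m/s² × 4850 m = 1.246×10^8 Pa = 1.246 kbar
coal seam: 1290 kg/m³ × 9.80665 m/s² × 60 m = 7.590×10^5 Pa = 7.590×10^-3 kbar
chalk: 1970 kg/m³ × 9.80665 m/s² × 542 m = 1.047×10^7 Pa = 0.1047 kbar
Total = 1.232 + 1.246 + 7.590×10^-3 + 0.1047 = 2.5906 kbar

2.6 kbar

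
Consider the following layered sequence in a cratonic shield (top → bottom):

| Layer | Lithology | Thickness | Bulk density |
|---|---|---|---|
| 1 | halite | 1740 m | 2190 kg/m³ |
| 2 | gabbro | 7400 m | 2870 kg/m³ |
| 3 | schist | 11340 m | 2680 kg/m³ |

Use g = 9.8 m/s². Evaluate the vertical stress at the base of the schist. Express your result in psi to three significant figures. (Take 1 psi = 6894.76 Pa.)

halite: 2190 kg/m³ × 9.8 m/s² × 1740 m = 3.734×10^7 Pa = 5416 psi
gabbro: 2870 kg/m³ × 9.8 m/s² × 7400 m = 2.081×10^8 Pa = 30187 psi
schist: 2680 kg/m³ × 9.8 m/s² × 11340 m = 2.978×10^8 Pa = 43197 psi
Total = 5416 + 30187 + 43197 = 78800 psi

78800 psi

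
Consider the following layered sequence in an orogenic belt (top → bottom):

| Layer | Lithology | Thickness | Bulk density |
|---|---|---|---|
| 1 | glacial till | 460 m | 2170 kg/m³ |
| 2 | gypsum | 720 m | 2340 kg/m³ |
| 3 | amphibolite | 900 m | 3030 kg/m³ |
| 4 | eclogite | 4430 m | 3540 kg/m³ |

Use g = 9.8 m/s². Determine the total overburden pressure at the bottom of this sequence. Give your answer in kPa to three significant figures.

glacial till: 2170 kg/m³ × 9.8 m/s² × 460 m = 9.782×10^6 Pa = 9782 kPa
gypsum: 2340 kg/m³ × 9.8 m/s² × 720 m = 1.651×10^7 Pa = 16511 kPa
amphibolite: 3030 kg/m³ × 9.8 m/s² × 900 m = 2.672×10^7 Pa = 26725 kPa
eclogite: 3540 kg/m³ × 9.8 m/s² × 4430 m = 1.537×10^8 Pa = 1.537×10^5 kPa
Total = 9782 + 16511 + 26725 + 1.537×10^5 = 2.0670×10^5 kPa

207000 kPa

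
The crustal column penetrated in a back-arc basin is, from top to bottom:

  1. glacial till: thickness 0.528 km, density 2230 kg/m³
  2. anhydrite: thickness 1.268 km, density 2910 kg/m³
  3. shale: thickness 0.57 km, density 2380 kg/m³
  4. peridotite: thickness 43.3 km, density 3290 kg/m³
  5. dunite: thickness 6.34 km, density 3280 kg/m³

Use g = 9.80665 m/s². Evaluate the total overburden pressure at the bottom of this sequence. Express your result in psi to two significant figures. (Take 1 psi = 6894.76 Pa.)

240000 psi

glacial till: 2230 kg/m³ × 9.80665 m/s² × 528 m = 1.155×10^7 Pa = 1675 psi
anhydrite: 2910 kg/m³ × 9.80665 m/s² × 1268 m = 3.619×10^7 Pa = 5248 psi
shale: 2380 kg/m³ × 9.80665 m/s² × 570 m = 1.330×10^7 Pa = 1930 psi
peridotite: 3290 kg/m³ × 9.80665 m/s² × 43300 m = 1.397×10^9 Pa = 2.026×10^5 psi
dunite: 3280 kg/m³ × 9.80665 m/s² × 6340 m = 2.039×10^8 Pa = 29578 psi
Total = 1675 + 5248 + 1930 + 2.026×10^5 + 29578 = 2.4105×10^5 psi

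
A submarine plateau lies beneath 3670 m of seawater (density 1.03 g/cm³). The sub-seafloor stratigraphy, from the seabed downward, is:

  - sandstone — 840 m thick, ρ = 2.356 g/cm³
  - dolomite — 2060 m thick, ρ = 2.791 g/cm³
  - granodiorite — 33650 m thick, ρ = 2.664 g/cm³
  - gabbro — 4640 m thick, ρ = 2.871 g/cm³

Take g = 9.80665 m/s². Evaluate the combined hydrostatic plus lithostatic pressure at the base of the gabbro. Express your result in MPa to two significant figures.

1100 MPa

seawater: 1030 kg/m³ × 9.80665 m/s² × 3670 m = 3.707×10^7 Pa = 37.07 MPa
sandstone: 2356 kg/m³ × 9.80665 m/s² × 840 m = 1.941×10^7 Pa = 19.41 MPa
dolomite: 2791 kg/m³ × 9.80665 m/s² × 2060 m = 5.638×10^7 Pa = 56.38 MPa
granodiorite: 2664 kg/m³ × 9.80665 m/s² × 33650 m = 8.791×10^8 Pa = 879.1 MPa
gabbro: 2871 kg/m³ × 9.80665 m/s² × 4640 m = 1.306×10^8 Pa = 130.6 MPa
Total = 37.07 + 19.41 + 56.38 + 879.1 + 130.6 = 1122.6 MPa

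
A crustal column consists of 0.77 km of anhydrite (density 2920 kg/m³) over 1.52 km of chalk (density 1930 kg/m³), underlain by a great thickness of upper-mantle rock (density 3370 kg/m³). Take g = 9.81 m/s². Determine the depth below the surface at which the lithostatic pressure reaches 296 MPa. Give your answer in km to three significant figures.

9.71 km

Pressure at base of upper layers: 2920×9.81×770 + 1930×9.81×1520 = 5.084×10^7 Pa = 50.84 MPa
Remaining pressure to be supplied by upper-mantle rock: 2.960×10^8 − 5.084×10^7 = 2.452×10^8 Pa
Additional depth in upper-mantle rock = 2.452×10^8 Pa / (3370 kg/m³ × 9.81 m/s²) = 7415.8 m
Total depth = 2290 m + 7415.8 m = 9705.8 m
= 9.7058 km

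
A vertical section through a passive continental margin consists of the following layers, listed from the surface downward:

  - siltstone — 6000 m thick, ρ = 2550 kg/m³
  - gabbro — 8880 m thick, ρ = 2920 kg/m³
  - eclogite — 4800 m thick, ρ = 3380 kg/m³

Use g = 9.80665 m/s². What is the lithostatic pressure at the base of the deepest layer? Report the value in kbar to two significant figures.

siltstone: 2550 kg/m³ × 9.80665 m/s² × 6000 m = 1.500×10^8 Pa = 1.500 kbar
gabbro: 2920 kg/m³ × 9.80665 m/s² × 8880 m = 2.543×10^8 Pa = 2.543 kbar
eclogite: 3380 kg/m³ × 9.80665 m/s² × 4800 m = 1.591×10^8 Pa = 1.591 kbar
Total = 1.500 + 2.543 + 1.591 = 5.6343 kbar

5.6 kbar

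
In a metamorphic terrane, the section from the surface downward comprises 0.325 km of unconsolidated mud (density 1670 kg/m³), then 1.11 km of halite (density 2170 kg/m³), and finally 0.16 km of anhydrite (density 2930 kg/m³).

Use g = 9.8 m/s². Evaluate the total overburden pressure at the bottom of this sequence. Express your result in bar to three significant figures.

unconsolidated mud: 1670 kg/m³ × 9.8 m/s² × 325 m = 5.319×10^6 Pa = 53.19 bar
halite: 2170 kg/m³ × 9.8 m/s² × 1110 m = 2.361×10^7 Pa = 236.1 bar
anhydrite: 2930 kg/m³ × 9.8 m/s² × 160 m = 4.594×10^6 Pa = 45.94 bar
Total = 53.19 + 236.1 + 45.94 = 335.18 bar

335 bar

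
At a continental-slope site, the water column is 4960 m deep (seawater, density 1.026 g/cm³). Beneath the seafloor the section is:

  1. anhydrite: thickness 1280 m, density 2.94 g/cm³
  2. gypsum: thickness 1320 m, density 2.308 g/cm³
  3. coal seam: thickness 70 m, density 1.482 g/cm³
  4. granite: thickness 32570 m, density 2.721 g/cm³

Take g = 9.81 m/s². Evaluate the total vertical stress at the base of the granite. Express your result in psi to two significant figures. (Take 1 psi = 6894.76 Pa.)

140000 psi

seawater: 1026 kg/m³ × 9.81 m/s² × 4960 m = 4.992×10^7 Pa = 7241 psi
anhydrite: 2940 kg/m³ × 9.81 m/s² × 1280 m = 3.692×10^7 Pa = 5354 psi
gypsum: 2308 kg/m³ × 9.81 m/s² × 1320 m = 2.989×10^7 Pa = 4335 psi
coal seam: 1482 kg/m³ × 9.81 m/s² × 70 m = 1.018×10^6 Pa = 147.6 psi
granite: 2721 kg/m³ × 9.81 m/s² × 32570 m = 8.694×10^8 Pa = 1.261×10^5 psi
Total = 7241 + 5354 + 4335 + 147.6 + 1.261×10^5 = 1.4317×10^5 psi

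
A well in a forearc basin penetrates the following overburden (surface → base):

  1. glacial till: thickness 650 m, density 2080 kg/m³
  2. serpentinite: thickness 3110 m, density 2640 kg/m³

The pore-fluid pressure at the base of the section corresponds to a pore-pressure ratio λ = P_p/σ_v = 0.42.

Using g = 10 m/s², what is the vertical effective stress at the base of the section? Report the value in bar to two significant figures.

Overburden (lithostatic) stress σ_v:
glacial till: 2080 kg/m³ × 10 m/s² × 650 m = 1.352×10^7 Pa = 13.52 MPa
serpentinite: 2640 kg/m³ × 10 m/s² × 3110 m = 8.210×10^7 Pa = 82.10 MPa
Total = 13.52 + 82.10 = 95.624 MPa
Pore pressure P_p = λ·σ_v = 0.42 × 95.62 MPa = 40.16 MPa
Effective stress σ' = σ_v − P_p = 95.62 − 40.16 = 55.462 MPa = 554.62 bar

550 bar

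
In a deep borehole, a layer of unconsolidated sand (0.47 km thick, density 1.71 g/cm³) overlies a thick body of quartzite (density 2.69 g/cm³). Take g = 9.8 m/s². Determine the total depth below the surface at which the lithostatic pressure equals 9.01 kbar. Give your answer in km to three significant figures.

Pressure at base of upper layers: 1710×9.8×470 = 7.876×10^6 Pa = 0.07876 kbar
Remaining pressure to be supplied by quartzite: 9.010×10^8 − 7.876×10^6 = 8.931×10^8 Pa
Additional depth in quartzite = 8.931×10^8 Pa / (2690 kg/m³ × 9.8 m/s²) = 33879 m
Total depth = 470 m + 33879 m = 34349 m
= 34.349 km

34.3 km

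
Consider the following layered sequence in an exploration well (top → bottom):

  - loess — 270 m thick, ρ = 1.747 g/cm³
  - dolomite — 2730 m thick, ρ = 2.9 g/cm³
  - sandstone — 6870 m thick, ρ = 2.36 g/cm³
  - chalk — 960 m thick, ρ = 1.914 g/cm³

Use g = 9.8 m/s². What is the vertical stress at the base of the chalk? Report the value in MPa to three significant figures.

259 MPa

loess: 1747 kg/m³ × 9.8 m/s² × 270 m = 4.623×10^6 Pa = 4.623 MPa
dolomite: 2900 kg/m³ × 9.8 m/s² × 2730 m = 7.759×10^7 Pa = 77.59 MPa
sandstone: 2360 kg/m³ × 9.8 m/s² × 6870 m = 1.589×10^8 Pa = 158.9 MPa
chalk: 1914 kg/m³ × 9.8 m/s² × 960 m = 1.801×10^7 Pa = 18.01 MPa
Total = 4.623 + 77.59 + 158.9 + 18.01 = 259.11 MPa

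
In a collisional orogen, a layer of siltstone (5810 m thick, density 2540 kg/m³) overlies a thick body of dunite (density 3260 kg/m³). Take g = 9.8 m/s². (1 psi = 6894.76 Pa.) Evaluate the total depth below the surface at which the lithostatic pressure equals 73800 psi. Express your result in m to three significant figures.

17200 m

Pressure at base of upper layers: 2540×9.8×5810 = 1.446×10^8 Pa = 20976 psi
Remaining pressure to be supplied by dunite: 5.088×10^8 − 1.446×10^8 = 3.642×10^8 Pa
Additional depth in dunite = 3.642×10^8 Pa / (3260 kg/m³ × 9.8 m/s²) = 11400 m
Total depth = 5810 m + 11400 m = 17210 m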